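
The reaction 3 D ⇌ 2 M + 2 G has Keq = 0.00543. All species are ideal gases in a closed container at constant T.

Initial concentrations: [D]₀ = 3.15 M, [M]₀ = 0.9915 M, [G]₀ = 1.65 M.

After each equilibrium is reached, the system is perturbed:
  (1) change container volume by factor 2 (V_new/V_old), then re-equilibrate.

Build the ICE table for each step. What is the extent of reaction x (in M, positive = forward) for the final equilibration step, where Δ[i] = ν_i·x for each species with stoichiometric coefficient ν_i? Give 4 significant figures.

Q₀ = 0.08563 vs Keq = 0.00543 ⇒ Q>K, reverse
Step 1:
                    D           M           G
  Initial        3.15      0.9915        1.65
  Change       0.7482     -0.4988     -0.4988
  Equil         3.898      0.4927       1.151
  solve Keq expr → x = -0.2494; check Q = 0.00543
Then change container volume by factor 2 (V_new/V_old).
Step 2:
                    D           M           G
  Initial       1.949      0.2463      0.5756
  Change     -0.07978     0.05319     0.05319
  Equil         1.869      0.2995      0.6288
  solve Keq expr → x = 0.02659; check Q = 0.00543

x = 0.02659 M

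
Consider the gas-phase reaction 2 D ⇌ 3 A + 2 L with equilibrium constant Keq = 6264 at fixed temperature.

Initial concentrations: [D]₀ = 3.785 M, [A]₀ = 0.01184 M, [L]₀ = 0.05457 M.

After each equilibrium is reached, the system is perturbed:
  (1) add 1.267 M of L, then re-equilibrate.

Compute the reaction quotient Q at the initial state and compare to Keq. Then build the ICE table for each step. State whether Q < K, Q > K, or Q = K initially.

Q₀ = 3.4501e-10 vs Keq = 6264 ⇒ Q<K, forward
Step 1:
                  D         A         L
  I           3.785   0.01184   0.05457
  C          -3.312     4.968     3.312
  E          0.4728      4.98     3.367
  solve Keq expr → x = 1.656; check Q = 6264
Then add 1.267 M of L.
Step 2:
                  D         A         L
  I          0.4728      4.98     4.634
  C           0.125   -0.1874    -0.125
  E          0.5977     4.793     4.509
  solve Keq expr → x = -0.06248; check Q = 6264

Q₀ = 3.4501e-10; Q < K (proceeds forward)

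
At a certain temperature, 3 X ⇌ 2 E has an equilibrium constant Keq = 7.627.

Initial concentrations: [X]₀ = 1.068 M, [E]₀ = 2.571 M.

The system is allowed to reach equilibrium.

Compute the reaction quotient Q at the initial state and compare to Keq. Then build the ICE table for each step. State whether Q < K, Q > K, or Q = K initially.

Q₀ = 5.426; Q < K (proceeds forward)

Q₀ = 5.426 vs Keq = 7.627 ⇒ Q<K, forward
Step 1:
                    X           E
  I             1.068       2.571
  C          -0.09843     0.06562
  E            0.9696       2.637
  solve Keq expr → x = 0.03281; check Q = 7.627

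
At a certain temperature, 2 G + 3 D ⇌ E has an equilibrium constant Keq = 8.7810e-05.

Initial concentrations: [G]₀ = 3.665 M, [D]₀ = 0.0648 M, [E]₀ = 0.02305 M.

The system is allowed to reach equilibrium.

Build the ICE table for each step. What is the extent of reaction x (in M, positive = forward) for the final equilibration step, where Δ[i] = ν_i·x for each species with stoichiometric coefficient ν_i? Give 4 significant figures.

Q₀ = 6.307 vs Keq = 8.7810e-05 ⇒ Q>K, reverse
Step 1:
                   G          D          E
  I            3.665     0.0648    0.02305
  C          0.04609    0.06914   -0.02305
  E            3.711     0.1339 2.9060e-06
  solve Keq expr → x = -0.02305; check Q = 8.7810e-05

x = -0.02305 M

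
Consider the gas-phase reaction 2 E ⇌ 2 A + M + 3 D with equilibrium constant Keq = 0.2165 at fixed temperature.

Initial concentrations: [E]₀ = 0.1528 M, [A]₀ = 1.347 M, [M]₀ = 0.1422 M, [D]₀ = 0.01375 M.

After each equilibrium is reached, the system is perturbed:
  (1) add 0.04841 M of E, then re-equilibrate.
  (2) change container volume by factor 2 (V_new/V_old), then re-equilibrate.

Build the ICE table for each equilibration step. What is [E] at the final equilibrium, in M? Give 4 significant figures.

[E]_eq = 0.02311 M

Q₀ = 2.8727e-05 vs Keq = 0.2165 ⇒ Q<K, forward
Step 1:
                    E           A           M           D
  init         0.1528       1.347      0.1422     0.01375
  Δ          -0.08393     0.08393     0.04196      0.1259
  eq          0.06887       1.431      0.1842      0.1396
  solve Keq expr → x = 0.04196; check Q = 0.2165
Then add 0.04841 M of E.
Step 2:
                    E           A           M           D
  init         0.1173       1.431      0.1842      0.1396
  Δ          -0.02052     0.02052     0.01026     0.03077
  eq          0.09676       1.451      0.1944      0.1704
  solve Keq expr → x = 0.01026; check Q = 0.2165
Then change container volume by factor 2 (V_new/V_old).
Step 3:
                    E           A           M           D
  init        0.04838      0.7257     0.09721     0.08521
  Δ          -0.02527     0.02527     0.01264     0.03791
  eq          0.02311       0.751      0.1098      0.1231
  solve Keq expr → x = 0.01264; check Q = 0.2165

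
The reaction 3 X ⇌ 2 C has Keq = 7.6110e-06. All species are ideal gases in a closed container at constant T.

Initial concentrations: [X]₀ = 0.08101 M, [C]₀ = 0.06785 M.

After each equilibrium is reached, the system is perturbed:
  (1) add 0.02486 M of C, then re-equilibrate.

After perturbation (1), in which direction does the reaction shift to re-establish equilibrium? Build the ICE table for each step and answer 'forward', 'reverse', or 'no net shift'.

Q₀ = 8.659 vs Keq = 7.6110e-06 ⇒ Q>K, reverse
Step 1:
                  X         C
  init      0.08101   0.06785
  Δ          0.1015  -0.06763
  eq         0.1825 2.1502e-04
  solve Keq expr → x = -0.03382; check Q = 7.6110e-06
Then add 0.02486 M of C.
Step 2:
                  X         C
  init       0.1825   0.02508
  Δ         0.03719  -0.02479
  eq         0.2196 2.8400e-04
  solve Keq expr → x = -0.0124; check Q = 7.6110e-06

Direction: reverse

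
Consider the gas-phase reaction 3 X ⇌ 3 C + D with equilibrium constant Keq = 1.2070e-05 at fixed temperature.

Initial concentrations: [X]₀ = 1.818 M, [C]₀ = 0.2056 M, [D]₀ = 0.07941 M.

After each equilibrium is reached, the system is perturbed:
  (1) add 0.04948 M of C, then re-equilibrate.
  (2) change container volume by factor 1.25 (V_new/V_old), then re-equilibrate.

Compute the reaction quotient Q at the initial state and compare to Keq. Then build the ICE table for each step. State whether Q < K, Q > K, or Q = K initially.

Q₀ = 1.1486e-04 vs Keq = 1.2070e-05 ⇒ Q>K, reverse
Step 1:
                    X           C           D
  init          1.818      0.2056     0.07941
  Δ           0.08723    -0.08723    -0.02908
  eq            1.905      0.1184     0.05033
  solve Keq expr → x = -0.02908; check Q = 1.2070e-05
Then add 0.04948 M of C.
Step 2:
                    X           C           D
  init          1.905      0.1678     0.05033
  Δ           0.03585    -0.03585    -0.01195
  eq            1.941       0.132     0.03838
  solve Keq expr → x = -0.01195; check Q = 1.2070e-05
Then change container volume by factor 1.25 (V_new/V_old).
Step 3:
                    X           C           D
  init          1.553      0.1056     0.03071
  Δ         -0.005556    0.005556    0.001852
  eq            1.547      0.1112     0.03256
  solve Keq expr → x = 0.001852; check Q = 1.2070e-05

Q₀ = 1.1486e-04; Q > K (proceeds reverse)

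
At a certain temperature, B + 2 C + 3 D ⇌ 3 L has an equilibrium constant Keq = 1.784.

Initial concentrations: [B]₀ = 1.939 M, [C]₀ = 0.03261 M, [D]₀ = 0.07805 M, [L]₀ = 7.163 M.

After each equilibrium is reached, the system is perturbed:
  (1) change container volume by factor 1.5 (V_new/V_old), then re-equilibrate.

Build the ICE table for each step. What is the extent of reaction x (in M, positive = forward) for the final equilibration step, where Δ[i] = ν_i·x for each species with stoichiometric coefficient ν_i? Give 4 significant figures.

x = -0.09723 M

Q₀ = 3.7488e+08 vs Keq = 1.784 ⇒ Q>K, reverse
Step 1:
                  B         C         D         L
  init        1.939   0.03261   0.07805     7.163
  Δ          0.7293     1.459     2.188    -2.188
  eq          2.668     1.491     2.266     4.975
  solve Keq expr → x = -0.7293; check Q = 1.784
Then change container volume by factor 1.5 (V_new/V_old).
Step 2:
                  B         C         D         L
  init        1.779    0.9941     1.511     3.317
  Δ         0.09723    0.1945    0.2917   -0.2917
  eq          1.876     1.189     1.802     3.025
  solve Keq expr → x = -0.09723; check Q = 1.784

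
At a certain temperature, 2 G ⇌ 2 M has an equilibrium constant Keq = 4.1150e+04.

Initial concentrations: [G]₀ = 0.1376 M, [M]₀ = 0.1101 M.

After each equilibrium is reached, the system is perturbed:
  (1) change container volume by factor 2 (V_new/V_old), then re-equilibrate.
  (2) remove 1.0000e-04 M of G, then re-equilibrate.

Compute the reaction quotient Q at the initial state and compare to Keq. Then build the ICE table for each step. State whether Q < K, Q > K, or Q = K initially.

Q₀ = 0.6402 vs Keq = 4.1150e+04 ⇒ Q<K, forward
Step 1:
                  G         M
  Initial    0.1376    0.1101
  Change    -0.1364    0.1364
  Equil    0.001215    0.2465
  solve Keq expr → x = 0.06819; check Q = 4.1150e+04
Then change container volume by factor 2 (V_new/V_old).
Step 2:
                  G         M
  Initial 6.0754e-04    0.1232
  Change          0         0
  Equil   6.0754e-04    0.1232
  solve Keq expr → x = 0; check Q = 4.1150e+04
Then remove 1.0000e-04 M of G.
Step 3:
                  G         M
  Initial 5.0754e-04    0.1232
  Change  9.9509e-05 -9.9509e-05
  Equil   6.0705e-04    0.1231
  solve Keq expr → x = -4.9755e-05; check Q = 4.1150e+04

Q₀ = 0.6402; Q < K (proceeds forward)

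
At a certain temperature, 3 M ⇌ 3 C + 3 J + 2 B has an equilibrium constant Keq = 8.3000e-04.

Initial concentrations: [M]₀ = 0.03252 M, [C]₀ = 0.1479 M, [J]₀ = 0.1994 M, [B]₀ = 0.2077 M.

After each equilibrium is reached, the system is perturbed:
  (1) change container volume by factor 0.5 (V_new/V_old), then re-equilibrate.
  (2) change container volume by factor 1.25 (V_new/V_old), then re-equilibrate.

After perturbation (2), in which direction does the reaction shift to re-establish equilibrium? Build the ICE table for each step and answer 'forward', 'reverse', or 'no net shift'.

Direction: forward

Q₀ = 0.03217 vs Keq = 8.3000e-04 ⇒ Q>K, reverse
Step 1:
                    M           C           J           B
  init        0.03252      0.1479      0.1994      0.2077
  Δ           0.03333    -0.03333    -0.03333    -0.02222
  eq          0.06585      0.1146      0.1661      0.1855
  solve Keq expr → x = -0.01111; check Q = 8.3000e-04
Then change container volume by factor 0.5 (V_new/V_old).
Step 2:
                    M           C           J           B
  init         0.1317      0.2291      0.3321       0.371
  Δ           0.07232    -0.07232    -0.07232    -0.04821
  eq            0.204      0.1568      0.2598      0.3228
  solve Keq expr → x = -0.02411; check Q = 8.3000e-04
Then change container volume by factor 1.25 (V_new/V_old).
Step 3:
                    M           C           J           B
  init         0.1632      0.1255      0.2079      0.2582
  Δ          -0.01838     0.01838     0.01838     0.01226
  eq           0.1448      0.1438      0.2262      0.2705
  solve Keq expr → x = 0.006128; check Q = 8.3000e-04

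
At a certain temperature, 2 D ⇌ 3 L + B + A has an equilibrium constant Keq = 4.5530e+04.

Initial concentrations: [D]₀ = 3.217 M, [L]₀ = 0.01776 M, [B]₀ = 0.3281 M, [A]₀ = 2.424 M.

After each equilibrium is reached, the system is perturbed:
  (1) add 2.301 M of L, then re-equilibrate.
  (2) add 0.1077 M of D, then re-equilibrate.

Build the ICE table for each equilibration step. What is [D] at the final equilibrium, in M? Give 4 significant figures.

[D]_eq = 0.2344 M

Q₀ = 4.3049e-07 vs Keq = 4.5530e+04 ⇒ Q<K, forward
Step 1:
                  D         L         B         A
  Initial     3.217   0.01776    0.3281     2.424
  Change     -3.089     4.633     1.544     1.544
  Equil      0.1281     4.651     1.873     3.968
  solve Keq expr → x = 1.544; check Q = 4.5530e+04
Then add 2.301 M of L.
Step 2:
                  D         L         B         A
  Initial    0.1281     6.952     1.873     3.968
  Change    0.09467    -0.142  -0.04733  -0.04733
  Equil      0.2228      6.81     1.825     3.921
  solve Keq expr → x = -0.04733; check Q = 4.5530e+04
Then add 0.1077 M of D.
Step 3:
                  D         L         B         A
  Initial    0.3305      6.81     1.825     3.921
  Change   -0.09615    0.1442   0.04808   0.04808
  Equil      0.2344     6.954     1.873     3.969
  solve Keq expr → x = 0.04808; check Q = 4.5530e+04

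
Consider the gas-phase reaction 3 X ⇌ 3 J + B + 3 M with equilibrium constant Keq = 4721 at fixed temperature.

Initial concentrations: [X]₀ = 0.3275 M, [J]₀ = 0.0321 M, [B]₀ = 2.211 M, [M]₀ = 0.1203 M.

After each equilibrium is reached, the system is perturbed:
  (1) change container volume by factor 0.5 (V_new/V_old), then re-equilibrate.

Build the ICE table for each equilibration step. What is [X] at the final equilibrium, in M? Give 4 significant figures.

[X]_eq = 0.05538 M

Q₀ = 3.6247e-06 vs Keq = 4721 ⇒ Q<K, forward
Step 1:
                    X           J           B           M
  I            0.3275      0.0321       2.211      0.1203
  C           -0.3155      0.3155      0.1052      0.3155
  E           0.01195      0.3476       2.316      0.4358
  solve Keq expr → x = 0.1052; check Q = 4721
Then change container volume by factor 0.5 (V_new/V_old).
Step 2:
                    X           J           B           M
  I            0.0239      0.6953       4.632      0.8717
  C           0.03148    -0.03148    -0.01049    -0.03148
  E           0.05538      0.6638       4.622      0.8402
  solve Keq expr → x = -0.01049; check Q = 4721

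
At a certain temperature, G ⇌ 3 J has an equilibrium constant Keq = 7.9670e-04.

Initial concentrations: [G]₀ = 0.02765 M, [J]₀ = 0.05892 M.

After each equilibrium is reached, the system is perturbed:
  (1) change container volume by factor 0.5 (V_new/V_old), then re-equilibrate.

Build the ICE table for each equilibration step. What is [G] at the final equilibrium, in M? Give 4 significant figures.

[G]_eq = 0.0812 M

Q₀ = 0.007398 vs Keq = 7.9670e-04 ⇒ Q>K, reverse
Step 1:
                   G          J
  I          0.02765    0.05892
  C         0.009344   -0.02803
  E          0.03699    0.03089
  solve Keq expr → x = -0.009344; check Q = 7.9670e-04
Then change container volume by factor 0.5 (V_new/V_old).
Step 2:
                   G          J
  I          0.07399    0.06178
  C         0.007212   -0.02163
  E           0.0812    0.04014
  solve Keq expr → x = -0.007212; check Q = 7.9670e-04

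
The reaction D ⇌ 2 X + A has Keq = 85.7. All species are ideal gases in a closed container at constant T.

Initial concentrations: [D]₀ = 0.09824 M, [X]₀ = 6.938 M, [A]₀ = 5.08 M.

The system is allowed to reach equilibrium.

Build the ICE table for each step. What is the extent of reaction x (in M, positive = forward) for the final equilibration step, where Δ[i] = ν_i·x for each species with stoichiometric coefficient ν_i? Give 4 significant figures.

x = -1.028 M

Q₀ = 2489 vs Keq = 85.7 ⇒ Q>K, reverse
Step 1:
                  D         X         A
  Initial   0.09824     6.938      5.08
  Change      1.028    -2.057    -1.028
  Equil       1.127     4.881     4.052
  solve Keq expr → x = -1.028; check Q = 85.7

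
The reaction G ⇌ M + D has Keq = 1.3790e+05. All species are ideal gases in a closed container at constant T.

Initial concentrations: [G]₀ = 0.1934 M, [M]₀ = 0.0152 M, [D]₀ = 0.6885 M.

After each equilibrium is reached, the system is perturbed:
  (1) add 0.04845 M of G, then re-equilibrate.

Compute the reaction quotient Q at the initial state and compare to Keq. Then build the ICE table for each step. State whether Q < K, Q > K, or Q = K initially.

Q₀ = 0.05411; Q < K (proceeds forward)

Q₀ = 0.05411 vs Keq = 1.3790e+05 ⇒ Q<K, forward
Step 1:
                  G         M         D
  I          0.1934    0.0152    0.6885
  C         -0.1934    0.1934    0.1934
  E       1.3340e-06    0.2086    0.8819
  solve Keq expr → x = 0.1934; check Q = 1.3790e+05
Then add 0.04845 M of G.
Step 2:
                  G         M         D
  I         0.04845    0.2086    0.8819
  C        -0.04845   0.04845   0.04845
  E       1.7342e-06     0.257    0.9303
  solve Keq expr → x = 0.04845; check Q = 1.3790e+05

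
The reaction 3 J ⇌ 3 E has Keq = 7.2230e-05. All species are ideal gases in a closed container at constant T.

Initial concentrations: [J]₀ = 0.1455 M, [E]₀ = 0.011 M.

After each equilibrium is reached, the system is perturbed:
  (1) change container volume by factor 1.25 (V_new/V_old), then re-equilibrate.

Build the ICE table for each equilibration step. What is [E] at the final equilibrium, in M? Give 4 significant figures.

[E]_eq = 0.005006 M

Q₀ = 4.3210e-04 vs Keq = 7.2230e-05 ⇒ Q>K, reverse
Step 1:
                   J          E
  init        0.1455      0.011
  Δ         0.004743  -0.004743
  eq          0.1502   0.006257
  solve Keq expr → x = -0.001581; check Q = 7.2230e-05
Then change container volume by factor 1.25 (V_new/V_old).
Step 2:
                   J          E
  init        0.1202   0.005006
  Δ                0          0
  eq          0.1202   0.005006
  solve Keq expr → x = 0; check Q = 7.2230e-05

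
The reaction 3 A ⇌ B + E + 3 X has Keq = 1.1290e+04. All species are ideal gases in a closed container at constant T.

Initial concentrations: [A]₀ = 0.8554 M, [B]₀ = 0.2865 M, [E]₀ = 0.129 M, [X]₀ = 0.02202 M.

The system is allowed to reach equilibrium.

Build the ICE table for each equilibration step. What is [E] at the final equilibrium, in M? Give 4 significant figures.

Q₀ = 6.3046e-07 vs Keq = 1.1290e+04 ⇒ Q<K, forward
Step 1:
                   A          B          E          X
  I           0.8554     0.2865      0.129    0.02202
  C          -0.8321     0.2774     0.2774     0.8321
  E           0.0233     0.5639     0.4064     0.8541
  solve Keq expr → x = 0.2774; check Q = 1.1290e+04

[E]_eq = 0.4064 M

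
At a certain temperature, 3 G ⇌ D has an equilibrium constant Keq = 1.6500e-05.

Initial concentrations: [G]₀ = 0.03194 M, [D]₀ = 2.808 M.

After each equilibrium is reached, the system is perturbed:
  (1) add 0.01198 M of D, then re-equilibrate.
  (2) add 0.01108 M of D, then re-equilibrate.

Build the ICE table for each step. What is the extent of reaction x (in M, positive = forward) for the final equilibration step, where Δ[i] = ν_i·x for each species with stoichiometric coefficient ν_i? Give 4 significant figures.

Q₀ = 8.6177e+04 vs Keq = 1.6500e-05 ⇒ Q>K, reverse
Step 1:
                  G         D
  Initial   0.03194     2.808
  Change      8.394    -2.798
  Equil       8.426  0.009872
  solve Keq expr → x = -2.798; check Q = 1.6500e-05
Then add 0.01198 M of D.
Step 2:
                  G         D
  Initial     8.426   0.02185
  Change    0.03556  -0.01185
  Equil       8.462  0.009997
  solve Keq expr → x = -0.01185; check Q = 1.6500e-05
Then add 0.01108 M of D.
Step 3:
                  G         D
  Initial     8.462   0.02108
  Change    0.03289  -0.01096
  Equil       8.495   0.01011
  solve Keq expr → x = -0.01096; check Q = 1.6500e-05

x = -0.01096 M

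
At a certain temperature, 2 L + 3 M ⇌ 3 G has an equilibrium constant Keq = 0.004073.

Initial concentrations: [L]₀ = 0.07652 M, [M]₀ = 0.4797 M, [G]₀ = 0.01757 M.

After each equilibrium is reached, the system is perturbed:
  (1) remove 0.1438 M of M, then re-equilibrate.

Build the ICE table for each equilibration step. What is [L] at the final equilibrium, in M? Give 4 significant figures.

[L]_eq = 0.08137 M

Q₀ = 0.008392 vs Keq = 0.004073 ⇒ Q>K, reverse
Step 1:
                   L          M          G
  Initial    0.07652     0.4797    0.01757
  Change    0.002261   0.003392  -0.003392
  Equil      0.07878     0.4831    0.01418
  solve Keq expr → x = -0.001131; check Q = 0.004073
Then remove 0.1438 M of M.
Step 2:
                   L          M          G
  Initial    0.07878     0.3393    0.01418
  Change    0.002591   0.003887  -0.003887
  Equil      0.08137     0.3432    0.01029
  solve Keq expr → x = -0.001296; check Q = 0.004073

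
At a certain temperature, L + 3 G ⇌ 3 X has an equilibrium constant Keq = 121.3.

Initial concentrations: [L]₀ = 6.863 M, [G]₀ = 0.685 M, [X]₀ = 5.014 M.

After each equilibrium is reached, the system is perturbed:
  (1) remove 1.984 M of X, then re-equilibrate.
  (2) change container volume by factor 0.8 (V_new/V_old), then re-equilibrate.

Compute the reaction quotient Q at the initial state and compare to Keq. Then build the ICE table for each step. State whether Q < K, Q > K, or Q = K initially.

Q₀ = 57.14; Q < K (proceeds forward)

Q₀ = 57.14 vs Keq = 121.3 ⇒ Q<K, forward
Step 1:
                  L         G         X
  init        6.863     0.685     5.014
  Δ        -0.04543   -0.1363    0.1363
  eq          6.818    0.5487      5.15
  solve Keq expr → x = 0.04543; check Q = 121.3
Then remove 1.984 M of X.
Step 2:
                  L         G         X
  init        6.818    0.5487     3.166
  Δ        -0.06334     -0.19      0.19
  eq          6.754    0.3587     3.356
  solve Keq expr → x = 0.06334; check Q = 121.3
Then change container volume by factor 0.8 (V_new/V_old).
Step 3:
                  L         G         X
  init        8.443    0.4484     4.195
  Δ       -0.009698  -0.02909   0.02909
  eq          8.433    0.4193     4.224
  solve Keq expr → x = 0.009698; check Q = 121.3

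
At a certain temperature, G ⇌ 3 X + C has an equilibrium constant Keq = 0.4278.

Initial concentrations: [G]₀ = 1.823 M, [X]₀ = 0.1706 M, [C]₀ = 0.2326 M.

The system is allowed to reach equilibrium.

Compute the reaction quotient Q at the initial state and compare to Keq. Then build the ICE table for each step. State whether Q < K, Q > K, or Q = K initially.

Q₀ = 6.3352e-04; Q < K (proceeds forward)

Q₀ = 6.3352e-04 vs Keq = 0.4278 ⇒ Q<K, forward
Step 1:
                    G           X           C
  init          1.823      0.1706      0.2326
  Δ           -0.2997      0.8992      0.2997
  eq            1.523        1.07      0.5323
  solve Keq expr → x = 0.2997; check Q = 0.4278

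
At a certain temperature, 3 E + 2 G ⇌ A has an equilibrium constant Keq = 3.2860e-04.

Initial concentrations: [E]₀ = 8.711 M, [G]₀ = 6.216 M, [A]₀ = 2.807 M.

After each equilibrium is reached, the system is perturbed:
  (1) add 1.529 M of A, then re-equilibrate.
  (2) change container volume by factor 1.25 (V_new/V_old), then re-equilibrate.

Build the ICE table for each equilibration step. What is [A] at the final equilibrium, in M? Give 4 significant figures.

[A]_eq = 3.37 M

Q₀ = 1.0990e-04 vs Keq = 3.2860e-04 ⇒ Q<K, forward
Step 1:
                   E          G          A
  I            8.711      6.216      2.807
  C           -1.518     -1.012     0.5059
  E            7.193      5.204      3.313
  solve Keq expr → x = 0.5059; check Q = 3.2860e-04
Then add 1.529 M of A.
Step 2:
                   E          G          A
  I            7.193      5.204      4.842
  C           0.5267     0.3511    -0.1756
  E             7.72      5.555      4.666
  solve Keq expr → x = -0.1756; check Q = 3.2860e-04
Then change container volume by factor 1.25 (V_new/V_old).
Step 3:
                   E          G          A
  I            6.176      4.444      3.733
  C             1.09     0.7264    -0.3632
  E            7.266      5.171       3.37
  solve Keq expr → x = -0.3632; check Q = 3.2860e-04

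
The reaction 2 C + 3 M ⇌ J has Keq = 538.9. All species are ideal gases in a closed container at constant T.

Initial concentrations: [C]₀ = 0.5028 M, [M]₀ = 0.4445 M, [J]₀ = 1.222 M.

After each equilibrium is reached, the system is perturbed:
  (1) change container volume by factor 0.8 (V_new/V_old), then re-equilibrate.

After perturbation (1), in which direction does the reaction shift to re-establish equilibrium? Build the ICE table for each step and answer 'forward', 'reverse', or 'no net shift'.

Q₀ = 55.04 vs Keq = 538.9 ⇒ Q<K, forward
Step 1:
                    C           M           J
  Initial      0.5028      0.4445       1.222
  Change      -0.1257     -0.1886     0.06285
  Equil        0.3771      0.2559       1.285
  solve Keq expr → x = 0.06285; check Q = 538.9
Then change container volume by factor 0.8 (V_new/V_old).
Step 2:
                    C           M           J
  Initial      0.4714      0.3199       1.606
  Change     -0.04355    -0.06533     0.02178
  Equil        0.4278      0.2546       1.628
  solve Keq expr → x = 0.02178; check Q = 538.9

Direction: forward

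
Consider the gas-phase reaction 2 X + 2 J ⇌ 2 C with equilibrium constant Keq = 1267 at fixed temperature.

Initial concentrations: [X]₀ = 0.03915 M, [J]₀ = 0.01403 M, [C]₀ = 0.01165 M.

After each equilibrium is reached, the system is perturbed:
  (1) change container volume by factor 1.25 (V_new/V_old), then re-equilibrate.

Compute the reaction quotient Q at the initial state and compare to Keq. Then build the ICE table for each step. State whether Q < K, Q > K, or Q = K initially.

Q₀ = 449.9; Q < K (proceeds forward)

Q₀ = 449.9 vs Keq = 1267 ⇒ Q<K, forward
Step 1:
                   X          J          C
  Initial    0.03915    0.01403    0.01165
  Change    -0.00283   -0.00283    0.00283
  Equil      0.03632     0.0112    0.01448
  solve Keq expr → x = 0.001415; check Q = 1267
Then change container volume by factor 1.25 (V_new/V_old).
Step 2:
                   X          J          C
  Initial    0.02906    0.00896    0.01158
  Change  9.7028e-04 9.7028e-04 -9.7028e-04
  Equil      0.03003    0.00993    0.01061
  solve Keq expr → x = -4.8514e-04; check Q = 1267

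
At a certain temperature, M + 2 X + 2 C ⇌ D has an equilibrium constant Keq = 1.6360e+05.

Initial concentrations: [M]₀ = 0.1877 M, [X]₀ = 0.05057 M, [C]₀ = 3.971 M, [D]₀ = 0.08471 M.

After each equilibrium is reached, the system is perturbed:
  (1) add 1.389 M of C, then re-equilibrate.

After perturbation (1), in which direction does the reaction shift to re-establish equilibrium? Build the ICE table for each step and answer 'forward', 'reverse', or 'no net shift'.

Direction: forward

Q₀ = 11.19 vs Keq = 1.6360e+05 ⇒ Q<K, forward
Step 1:
                   M          X          C          D
  Initial     0.1877    0.05057      3.971    0.08471
  Change    -0.02503   -0.05005   -0.05005    0.02503
  Equil       0.1627 5.1788e-04      3.921     0.1097
  solve Keq expr → x = 0.02503; check Q = 1.6360e+05
Then add 1.389 M of C.
Step 2:
                   M          X          C          D
  Initial     0.1627 5.1788e-04       5.31     0.1097
  Change  -6.7632e-05 -1.3526e-04 -1.3526e-04 6.7632e-05
  Equil       0.1626 3.8262e-04       5.31     0.1098
  solve Keq expr → x = 6.7632e-05; check Q = 1.6360e+05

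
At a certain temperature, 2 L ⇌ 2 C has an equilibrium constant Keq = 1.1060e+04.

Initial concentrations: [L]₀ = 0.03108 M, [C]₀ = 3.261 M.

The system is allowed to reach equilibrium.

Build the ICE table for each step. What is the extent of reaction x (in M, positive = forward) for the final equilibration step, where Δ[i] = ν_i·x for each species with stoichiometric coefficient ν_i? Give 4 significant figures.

x = 3.5679e-05 M

Q₀ = 1.1009e+04 vs Keq = 1.1060e+04 ⇒ Q<K, forward
Step 1:
                    L           C
  init        0.03108       3.261
  Δ       -7.1359e-05  7.1359e-05
  eq          0.03101       3.261
  solve Keq expr → x = 3.5679e-05; check Q = 1.1060e+04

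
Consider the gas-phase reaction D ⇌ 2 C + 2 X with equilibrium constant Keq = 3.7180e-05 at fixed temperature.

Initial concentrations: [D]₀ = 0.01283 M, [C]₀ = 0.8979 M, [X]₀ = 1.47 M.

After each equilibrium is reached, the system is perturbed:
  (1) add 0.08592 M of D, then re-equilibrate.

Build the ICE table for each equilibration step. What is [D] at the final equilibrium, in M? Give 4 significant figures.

Q₀ = 135.8 vs Keq = 3.7180e-05 ⇒ Q>K, reverse
Step 1:
                  D         C         X
  Initial   0.01283    0.8979      1.47
  Change     0.4454   -0.8908   -0.8908
  Equil      0.4582  0.007126    0.5792
  solve Keq expr → x = -0.4454; check Q = 3.7180e-05
Then add 0.08592 M of D.
Step 2:
                  D         C         X
  Initial    0.5441  0.007126    0.5792
  Change  -3.1437e-04 6.2874e-04 6.2874e-04
  Equil      0.5438  0.007755    0.5799
  solve Keq expr → x = 3.1437e-04; check Q = 3.7180e-05

[D]_eq = 0.5438 M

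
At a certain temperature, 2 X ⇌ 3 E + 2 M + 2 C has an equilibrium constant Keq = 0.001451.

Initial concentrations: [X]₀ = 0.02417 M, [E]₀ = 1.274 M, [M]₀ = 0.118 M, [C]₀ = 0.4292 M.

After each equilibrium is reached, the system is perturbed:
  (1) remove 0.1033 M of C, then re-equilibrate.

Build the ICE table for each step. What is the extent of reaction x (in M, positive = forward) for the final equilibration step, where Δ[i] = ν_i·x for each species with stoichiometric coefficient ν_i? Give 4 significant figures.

Q₀ = 9.079 vs Keq = 0.001451 ⇒ Q>K, reverse
Step 1:
                    X           E           M           C
  init        0.02417       1.274       0.118      0.4292
  Δ            0.1051     -0.1577     -0.1051     -0.1051
  eq           0.1293       1.116     0.01288      0.3241
  solve Keq expr → x = -0.05256; check Q = 0.001451
Then remove 0.1033 M of C.
Step 2:
                    X           E           M           C
  init         0.1293       1.116     0.01288      0.2208
  Δ         -0.004774    0.007161    0.004774    0.004774
  eq           0.1245       1.123     0.01766      0.2256
  solve Keq expr → x = 0.002387; check Q = 0.001451

x = 0.002387 M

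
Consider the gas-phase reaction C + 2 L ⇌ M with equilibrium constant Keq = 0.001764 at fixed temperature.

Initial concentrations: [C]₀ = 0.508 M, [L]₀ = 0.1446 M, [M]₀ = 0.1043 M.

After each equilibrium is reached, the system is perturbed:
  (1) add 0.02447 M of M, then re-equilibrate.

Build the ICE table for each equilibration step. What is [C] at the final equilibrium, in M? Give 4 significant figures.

[C]_eq = 0.6366 M

Q₀ = 9.819 vs Keq = 0.001764 ⇒ Q>K, reverse
Step 1:
                    C           L           M
  Initial       0.508      0.1446      0.1043
  Change       0.1042      0.2083     -0.1042
  Equil        0.6122      0.3529  1.3451e-04
  solve Keq expr → x = -0.1042; check Q = 0.001764
Then add 0.02447 M of M.
Step 2:
                    C           L           M
  Initial      0.6122      0.3529      0.0246
  Change      0.02442     0.04885    -0.02442
  Equil        0.6366      0.4018  1.8127e-04
  solve Keq expr → x = -0.02442; check Q = 0.001764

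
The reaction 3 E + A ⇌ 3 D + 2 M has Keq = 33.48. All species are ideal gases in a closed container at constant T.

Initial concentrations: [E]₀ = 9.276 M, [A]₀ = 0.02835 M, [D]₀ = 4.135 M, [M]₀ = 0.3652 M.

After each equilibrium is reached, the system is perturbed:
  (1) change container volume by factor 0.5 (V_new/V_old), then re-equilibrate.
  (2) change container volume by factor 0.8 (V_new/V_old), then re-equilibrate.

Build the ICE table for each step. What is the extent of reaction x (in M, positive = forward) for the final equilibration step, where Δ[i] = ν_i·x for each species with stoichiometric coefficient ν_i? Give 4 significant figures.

Q₀ = 0.4167 vs Keq = 33.48 ⇒ Q<K, forward
Step 1:
                  E         A         D         M
  I           9.276   0.02835     4.135    0.3652
  C        -0.08352  -0.02784   0.08352   0.05568
  E           9.192 5.1134e-04     4.219    0.4209
  solve Keq expr → x = 0.02784; check Q = 33.48
Then change container volume by factor 0.5 (V_new/V_old).
Step 2:
                  E         A         D         M
  I           18.38  0.001023     8.437    0.8418
  C        0.003029   0.00101 -0.003029 -0.002019
  E           18.39  0.002032     8.434    0.8397
  solve Keq expr → x = -0.00101; check Q = 33.48
Then change container volume by factor 0.8 (V_new/V_old).
Step 3:
                  E         A         D         M
  I           22.98   0.00254     10.54      1.05
  C        0.001875 6.2508e-04 -0.001875  -0.00125
  E           22.99  0.003166     10.54     1.048
  solve Keq expr → x = -6.2508e-04; check Q = 33.48

x = -6.2508e-04 M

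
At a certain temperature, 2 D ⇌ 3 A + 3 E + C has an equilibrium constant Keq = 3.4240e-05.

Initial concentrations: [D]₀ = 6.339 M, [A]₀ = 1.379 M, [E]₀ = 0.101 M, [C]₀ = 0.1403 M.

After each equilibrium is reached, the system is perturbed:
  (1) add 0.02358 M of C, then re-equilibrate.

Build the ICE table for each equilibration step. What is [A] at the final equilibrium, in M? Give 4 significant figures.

Q₀ = 9.4335e-06 vs Keq = 3.4240e-05 ⇒ Q<K, forward
Step 1:
                  D         A         E         C
  init        6.339     1.379     0.101    0.1403
  Δ        -0.02937   0.04405   0.04405   0.01468
  eq           6.31     1.423    0.1451     0.155
  solve Keq expr → x = 0.01468; check Q = 3.4240e-05
Then add 0.02358 M of C.
Step 2:
                  D         A         E         C
  init         6.31     1.423    0.1451    0.1786
  Δ        0.003733   -0.0056   -0.0056 -0.001867
  eq          6.313     1.417    0.1395    0.1767
  solve Keq expr → x = -0.001867; check Q = 3.4240e-05

[A]_eq = 1.417 M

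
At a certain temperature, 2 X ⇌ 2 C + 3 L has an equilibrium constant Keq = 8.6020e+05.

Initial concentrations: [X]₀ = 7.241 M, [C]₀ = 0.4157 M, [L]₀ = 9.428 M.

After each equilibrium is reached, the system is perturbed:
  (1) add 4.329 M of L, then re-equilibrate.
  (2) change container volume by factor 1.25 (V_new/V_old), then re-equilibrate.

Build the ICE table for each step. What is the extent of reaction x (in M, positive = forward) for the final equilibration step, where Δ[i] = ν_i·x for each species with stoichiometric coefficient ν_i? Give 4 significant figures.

x = 0.08253 M

Q₀ = 2.762 vs Keq = 8.6020e+05 ⇒ Q<K, forward
Step 1:
                    X           C           L
  I             7.241      0.4157       9.428
  C            -6.598       6.598       9.898
  E            0.6425       7.014       19.33
  solve Keq expr → x = 3.299; check Q = 8.6020e+05
Then add 4.329 M of L.
Step 2:
                    X           C           L
  I            0.6425       7.014       23.65
  C            0.1889     -0.1889     -0.2834
  E            0.8315       6.825       23.37
  solve Keq expr → x = -0.09447; check Q = 8.6020e+05
Then change container volume by factor 1.25 (V_new/V_old).
Step 3:
                    X           C           L
  I            0.6652        5.46        18.7
  C           -0.1651      0.1651      0.2476
  E            0.5001       5.625       18.94
  solve Keq expr → x = 0.08253; check Q = 8.6020e+05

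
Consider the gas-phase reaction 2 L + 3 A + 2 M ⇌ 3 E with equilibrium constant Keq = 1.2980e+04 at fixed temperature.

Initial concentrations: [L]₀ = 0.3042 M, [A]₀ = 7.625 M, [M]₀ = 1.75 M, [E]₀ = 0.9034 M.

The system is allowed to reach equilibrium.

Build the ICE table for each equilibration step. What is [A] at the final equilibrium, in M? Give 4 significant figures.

Q₀ = 0.005868 vs Keq = 1.2980e+04 ⇒ Q<K, forward
Step 1:
                   L          A          M          E
  init        0.3042      7.625       1.75     0.9034
  Δ          -0.3037    -0.4555    -0.3037     0.4555
  eq      5.0082e-04      7.169      1.446      1.359
  solve Keq expr → x = 0.1518; check Q = 1.2980e+04

[A]_eq = 7.169 M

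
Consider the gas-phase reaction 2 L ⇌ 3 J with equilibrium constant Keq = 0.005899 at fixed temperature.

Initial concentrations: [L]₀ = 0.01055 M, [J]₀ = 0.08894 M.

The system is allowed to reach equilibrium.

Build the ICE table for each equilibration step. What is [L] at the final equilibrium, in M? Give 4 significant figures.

[L]_eq = 0.05287 M

Q₀ = 6.321 vs Keq = 0.005899 ⇒ Q>K, reverse
Step 1:
                  L         J
  Initial   0.01055   0.08894
  Change    0.04232  -0.06349
  Equil     0.05287   0.02545
  solve Keq expr → x = -0.02116; check Q = 0.005899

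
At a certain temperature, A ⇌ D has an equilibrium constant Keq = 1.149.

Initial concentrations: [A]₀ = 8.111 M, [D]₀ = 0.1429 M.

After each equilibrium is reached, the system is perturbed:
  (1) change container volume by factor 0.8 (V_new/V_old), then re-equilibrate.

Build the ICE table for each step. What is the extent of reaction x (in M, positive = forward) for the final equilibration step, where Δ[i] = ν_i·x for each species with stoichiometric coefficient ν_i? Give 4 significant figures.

Q₀ = 0.01762 vs Keq = 1.149 ⇒ Q<K, forward
Step 1:
                   A          D
  Initial      8.111     0.1429
  Change       -4.27       4.27
  Equil        3.841      4.413
  solve Keq expr → x = 4.27; check Q = 1.149
Then change container volume by factor 0.8 (V_new/V_old).
Step 2:
                   A          D
  Initial      4.801      5.516
  Change           0          0
  Equil        4.801      5.516
  solve Keq expr → x = 0; check Q = 1.149

x = 0 M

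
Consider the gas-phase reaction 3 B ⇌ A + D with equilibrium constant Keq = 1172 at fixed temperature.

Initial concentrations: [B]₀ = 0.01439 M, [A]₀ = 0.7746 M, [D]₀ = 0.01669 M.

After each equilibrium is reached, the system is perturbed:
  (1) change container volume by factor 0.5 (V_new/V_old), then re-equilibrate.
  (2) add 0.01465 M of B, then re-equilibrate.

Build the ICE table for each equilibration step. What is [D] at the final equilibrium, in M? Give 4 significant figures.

[D]_eq = 0.03579 M

Q₀ = 4339 vs Keq = 1172 ⇒ Q>K, reverse
Step 1:
                   B          A          D
  I          0.01439     0.7746    0.01669
  C         0.006794  -0.002265  -0.002265
  E          0.02118     0.7723    0.01443
  solve Keq expr → x = -0.002265; check Q = 1172
Then change container volume by factor 0.5 (V_new/V_old).
Step 2:
                   B          A          D
  I          0.04237      1.545    0.02885
  C        -0.007746   0.002582   0.002582
  E          0.03462      1.547    0.03143
  solve Keq expr → x = 0.002582; check Q = 1172
Then add 0.01465 M of B.
Step 3:
                   B          A          D
  I          0.04927      1.547    0.03143
  C         -0.01308   0.004361   0.004361
  E          0.03619      1.552    0.03579
  solve Keq expr → x = 0.004361; check Q = 1172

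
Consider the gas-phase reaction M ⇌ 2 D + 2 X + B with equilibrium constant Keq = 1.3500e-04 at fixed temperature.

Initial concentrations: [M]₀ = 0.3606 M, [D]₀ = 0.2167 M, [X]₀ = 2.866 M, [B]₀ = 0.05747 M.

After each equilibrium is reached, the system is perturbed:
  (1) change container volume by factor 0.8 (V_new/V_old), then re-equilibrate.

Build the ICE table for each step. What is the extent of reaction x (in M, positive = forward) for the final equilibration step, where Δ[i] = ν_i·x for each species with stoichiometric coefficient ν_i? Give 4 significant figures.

x = -5.0949e-04 M

Q₀ = 0.06147 vs Keq = 1.3500e-04 ⇒ Q>K, reverse
Step 1:
                   M          D          X          B
  Initial     0.3606     0.2167      2.866    0.05747
  Change     0.05677    -0.1135    -0.1135   -0.05677
  Equil       0.4174     0.1032      2.752 6.9889e-04
  solve Keq expr → x = -0.05677; check Q = 1.3500e-04
Then change container volume by factor 0.8 (V_new/V_old).
Step 2:
                   M          D          X          B
  Initial     0.5217     0.1289      3.441 8.7362e-04
  Change  5.0949e-04  -0.001019  -0.001019 -5.0949e-04
  Equil       0.5222     0.1279       3.44 3.6413e-04
  solve Keq expr → x = -5.0949e-04; check Q = 1.3500e-04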